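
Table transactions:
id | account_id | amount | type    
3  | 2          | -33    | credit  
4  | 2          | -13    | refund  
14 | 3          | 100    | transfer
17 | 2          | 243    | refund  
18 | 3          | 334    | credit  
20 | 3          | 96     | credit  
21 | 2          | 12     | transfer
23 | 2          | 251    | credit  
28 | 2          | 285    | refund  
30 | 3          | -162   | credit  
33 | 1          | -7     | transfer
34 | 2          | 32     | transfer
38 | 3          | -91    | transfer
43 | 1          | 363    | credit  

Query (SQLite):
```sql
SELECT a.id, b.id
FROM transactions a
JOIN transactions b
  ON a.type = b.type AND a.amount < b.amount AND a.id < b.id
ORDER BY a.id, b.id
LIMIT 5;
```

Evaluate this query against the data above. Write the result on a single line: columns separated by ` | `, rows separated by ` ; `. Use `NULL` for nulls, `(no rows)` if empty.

3 | 18 ; 3 | 20 ; 3 | 23 ; 3 | 43 ; 4 | 17

Pairs (a,b) with same type, a.amount < b.amount, a.id < b.id.
type groups: credit:{3,18,20,23,30,43} refund:{4,17,28} transfer:{14,21,33,34,38}
Ordered by (a.id, b.id); first 5.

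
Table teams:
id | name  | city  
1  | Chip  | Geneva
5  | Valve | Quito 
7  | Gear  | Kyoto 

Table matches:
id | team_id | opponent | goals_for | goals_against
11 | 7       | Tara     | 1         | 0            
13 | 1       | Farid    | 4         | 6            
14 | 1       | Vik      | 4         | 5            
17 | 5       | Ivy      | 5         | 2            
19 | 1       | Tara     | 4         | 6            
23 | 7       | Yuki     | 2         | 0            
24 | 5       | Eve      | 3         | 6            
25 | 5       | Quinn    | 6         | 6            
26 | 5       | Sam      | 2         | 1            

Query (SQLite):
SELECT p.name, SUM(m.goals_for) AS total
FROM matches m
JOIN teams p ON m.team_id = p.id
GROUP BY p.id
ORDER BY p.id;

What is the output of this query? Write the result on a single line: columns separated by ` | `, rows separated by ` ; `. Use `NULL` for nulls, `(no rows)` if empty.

Chip | 12 ; Valve | 16 ; Gear | 3

Join each matches row to its teams via team_id.
Group joined rows by teams.id; compute SUM(m.goals_for) per group.
  1: ids {13, 14, 19} → SUM(m.goals_for)=12
  5: ids {17, 24, 25, 26} → SUM(m.goals_for)=16
  7: ids {11, 23} → SUM(m.goals_for)=3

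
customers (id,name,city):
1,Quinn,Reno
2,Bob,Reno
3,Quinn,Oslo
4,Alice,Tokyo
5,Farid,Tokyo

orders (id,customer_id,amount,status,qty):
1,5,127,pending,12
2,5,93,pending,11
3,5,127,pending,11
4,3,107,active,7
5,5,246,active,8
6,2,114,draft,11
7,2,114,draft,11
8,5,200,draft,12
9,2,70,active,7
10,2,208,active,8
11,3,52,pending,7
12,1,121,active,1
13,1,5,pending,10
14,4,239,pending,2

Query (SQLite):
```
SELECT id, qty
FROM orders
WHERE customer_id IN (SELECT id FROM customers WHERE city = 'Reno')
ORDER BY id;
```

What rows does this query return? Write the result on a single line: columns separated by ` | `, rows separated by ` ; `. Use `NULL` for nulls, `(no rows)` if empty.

6 | 11 ; 7 | 11 ; 9 | 7 ; 10 | 8 ; 12 | 1 ; 13 | 10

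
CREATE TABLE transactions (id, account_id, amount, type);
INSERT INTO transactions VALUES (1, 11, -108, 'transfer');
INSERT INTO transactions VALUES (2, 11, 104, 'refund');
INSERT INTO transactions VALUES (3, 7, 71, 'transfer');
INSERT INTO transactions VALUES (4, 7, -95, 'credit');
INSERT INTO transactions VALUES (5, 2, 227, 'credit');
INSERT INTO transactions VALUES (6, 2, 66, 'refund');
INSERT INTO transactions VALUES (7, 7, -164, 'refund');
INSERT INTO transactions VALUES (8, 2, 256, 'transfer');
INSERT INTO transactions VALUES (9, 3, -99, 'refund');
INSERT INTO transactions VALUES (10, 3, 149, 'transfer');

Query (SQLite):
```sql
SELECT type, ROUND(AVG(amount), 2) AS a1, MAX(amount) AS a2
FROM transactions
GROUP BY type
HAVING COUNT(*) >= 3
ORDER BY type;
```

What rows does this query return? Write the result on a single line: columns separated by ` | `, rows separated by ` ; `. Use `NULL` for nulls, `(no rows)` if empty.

Group transactions by type.
Per group compute: ROUND(AVG(amount), 2), MAX(amount).
HAVING: drop groups with fewer than 3 rows.
  credit: ids {4, 5} → ROUND(AVG(amount), 2)=66, MAX(amount)=227
  refund: ids {2, 6, 7, 9} → ROUND(AVG(amount), 2)=-23.25, MAX(amount)=104
  transfer: ids {1, 3, 8, 10} → ROUND(AVG(amount), 2)=92, MAX(amount)=256

refund | -23.25 | 104 ; transfer | 92 | 256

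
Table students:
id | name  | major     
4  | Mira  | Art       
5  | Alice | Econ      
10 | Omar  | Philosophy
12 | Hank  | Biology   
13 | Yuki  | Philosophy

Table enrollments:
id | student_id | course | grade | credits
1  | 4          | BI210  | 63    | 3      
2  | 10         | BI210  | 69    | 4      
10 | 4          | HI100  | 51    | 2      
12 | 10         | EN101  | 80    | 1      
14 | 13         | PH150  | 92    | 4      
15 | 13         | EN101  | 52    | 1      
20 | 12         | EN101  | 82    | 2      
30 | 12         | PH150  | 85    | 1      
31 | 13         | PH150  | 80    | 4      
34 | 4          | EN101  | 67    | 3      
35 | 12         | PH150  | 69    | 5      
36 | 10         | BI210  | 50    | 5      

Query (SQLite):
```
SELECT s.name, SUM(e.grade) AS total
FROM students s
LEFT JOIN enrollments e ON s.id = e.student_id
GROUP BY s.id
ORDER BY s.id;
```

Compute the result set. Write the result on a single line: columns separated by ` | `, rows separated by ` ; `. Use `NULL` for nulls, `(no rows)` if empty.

LEFT JOIN keeps every students row; unmatched ones get NULL for enrollments columns.
Group by students.id and compute SUM(e.grade). SUM over an all-NULL group is NULL.
  4: ids {1, 10, 34} → SUM(e.grade)=181
  5: ids {—} → SUM(e.grade)=NULL
  10: ids {2, 12, 36} → SUM(e.grade)=199
  12: ids {20, 30, 35} → SUM(e.grade)=236
  13: ids {14, 15, 31} → SUM(e.grade)=224

Mira | 181 ; Alice | NULL ; Omar | 199 ; Hank | 236 ; Yuki | 224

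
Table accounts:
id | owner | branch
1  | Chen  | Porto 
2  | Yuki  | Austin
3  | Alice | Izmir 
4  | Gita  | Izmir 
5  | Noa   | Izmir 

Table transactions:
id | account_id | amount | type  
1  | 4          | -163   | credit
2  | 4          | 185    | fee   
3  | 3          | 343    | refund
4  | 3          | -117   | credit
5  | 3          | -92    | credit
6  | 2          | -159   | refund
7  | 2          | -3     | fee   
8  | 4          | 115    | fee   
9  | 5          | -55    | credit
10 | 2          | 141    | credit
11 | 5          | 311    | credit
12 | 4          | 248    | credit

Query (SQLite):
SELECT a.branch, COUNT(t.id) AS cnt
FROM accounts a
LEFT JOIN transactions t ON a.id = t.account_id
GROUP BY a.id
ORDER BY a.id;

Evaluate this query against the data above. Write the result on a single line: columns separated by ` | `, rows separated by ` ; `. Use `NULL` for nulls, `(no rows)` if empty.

LEFT JOIN keeps every accounts row; unmatched ones get NULL for transactions columns.
Group by accounts.id and compute COUNT(t.id). COUNT(col) of an all-NULL group is 0.
  1: ids {—} → COUNT(t.id)=0
  2: ids {6, 7, 10} → COUNT(t.id)=3
  3: ids {3, 4, 5} → COUNT(t.id)=3
  4: ids {1, 2, 8, 12} → COUNT(t.id)=4
  5: ids {9, 11} → COUNT(t.id)=2

Porto | 0 ; Austin | 3 ; Izmir | 3 ; Izmir | 4 ; Izmir | 2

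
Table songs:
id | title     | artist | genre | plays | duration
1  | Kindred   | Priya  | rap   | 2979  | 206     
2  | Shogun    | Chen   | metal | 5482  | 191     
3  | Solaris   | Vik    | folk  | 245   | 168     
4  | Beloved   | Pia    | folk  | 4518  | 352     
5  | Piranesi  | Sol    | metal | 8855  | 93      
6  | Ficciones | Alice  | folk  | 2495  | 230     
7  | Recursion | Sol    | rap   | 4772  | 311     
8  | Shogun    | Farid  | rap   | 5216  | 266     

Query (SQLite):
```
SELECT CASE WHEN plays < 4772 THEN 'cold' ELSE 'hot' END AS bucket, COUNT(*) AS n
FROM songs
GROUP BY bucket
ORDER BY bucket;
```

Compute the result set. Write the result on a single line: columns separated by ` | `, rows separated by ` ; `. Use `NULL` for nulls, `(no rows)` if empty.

cold | 4 ; hot | 4

Bucket rows by plays < 4772 → 'cold' else 'hot'; count each bucket.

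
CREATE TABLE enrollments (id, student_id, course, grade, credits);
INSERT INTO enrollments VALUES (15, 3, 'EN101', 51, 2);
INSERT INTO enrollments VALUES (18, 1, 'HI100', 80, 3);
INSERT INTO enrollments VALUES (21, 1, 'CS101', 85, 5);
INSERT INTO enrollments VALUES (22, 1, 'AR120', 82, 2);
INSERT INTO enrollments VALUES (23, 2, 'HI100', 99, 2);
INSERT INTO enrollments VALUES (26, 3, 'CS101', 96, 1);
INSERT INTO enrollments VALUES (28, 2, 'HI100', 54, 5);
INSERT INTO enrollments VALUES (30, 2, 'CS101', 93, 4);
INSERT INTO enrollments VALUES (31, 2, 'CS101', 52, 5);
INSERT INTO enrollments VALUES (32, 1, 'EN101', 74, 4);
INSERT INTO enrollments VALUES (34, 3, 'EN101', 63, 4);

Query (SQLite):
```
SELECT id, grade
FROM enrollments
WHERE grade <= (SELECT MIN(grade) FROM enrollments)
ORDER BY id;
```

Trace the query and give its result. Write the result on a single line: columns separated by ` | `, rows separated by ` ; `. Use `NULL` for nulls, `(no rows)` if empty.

Scalar subquery: MIN(grade) over all enrollments rows = 51.
Keep rows where grade <= that value.

15 | 51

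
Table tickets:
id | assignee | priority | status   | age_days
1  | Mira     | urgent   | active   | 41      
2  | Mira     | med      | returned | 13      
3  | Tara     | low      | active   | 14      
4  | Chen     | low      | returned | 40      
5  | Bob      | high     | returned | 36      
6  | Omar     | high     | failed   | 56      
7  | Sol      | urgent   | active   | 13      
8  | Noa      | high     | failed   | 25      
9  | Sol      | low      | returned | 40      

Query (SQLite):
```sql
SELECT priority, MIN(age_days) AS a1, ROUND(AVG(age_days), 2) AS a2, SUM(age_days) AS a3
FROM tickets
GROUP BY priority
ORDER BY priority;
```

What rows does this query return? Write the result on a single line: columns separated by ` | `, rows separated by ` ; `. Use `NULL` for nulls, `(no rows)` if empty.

Group tickets by priority.
Per group compute: MIN(age_days), ROUND(AVG(age_days), 2), SUM(age_days).
  high: ids {5, 6, 8} → MIN(age_days)=25, ROUND(AVG(age_days), 2)=39, SUM(age_days)=117
  low: ids {3, 4, 9} → MIN(age_days)=14, ROUND(AVG(age_days), 2)=31.33, SUM(age_days)=94
  med: ids {2} → MIN(age_days)=13, ROUND(AVG(age_days), 2)=13, SUM(age_days)=13
  urgent: ids {1, 7} → MIN(age_days)=13, ROUND(AVG(age_days), 2)=27, SUM(age_days)=54

high | 25 | 39 | 117 ; low | 14 | 31.33 | 94 ; med | 13 | 13 | 13 ; urgent | 13 | 27 | 54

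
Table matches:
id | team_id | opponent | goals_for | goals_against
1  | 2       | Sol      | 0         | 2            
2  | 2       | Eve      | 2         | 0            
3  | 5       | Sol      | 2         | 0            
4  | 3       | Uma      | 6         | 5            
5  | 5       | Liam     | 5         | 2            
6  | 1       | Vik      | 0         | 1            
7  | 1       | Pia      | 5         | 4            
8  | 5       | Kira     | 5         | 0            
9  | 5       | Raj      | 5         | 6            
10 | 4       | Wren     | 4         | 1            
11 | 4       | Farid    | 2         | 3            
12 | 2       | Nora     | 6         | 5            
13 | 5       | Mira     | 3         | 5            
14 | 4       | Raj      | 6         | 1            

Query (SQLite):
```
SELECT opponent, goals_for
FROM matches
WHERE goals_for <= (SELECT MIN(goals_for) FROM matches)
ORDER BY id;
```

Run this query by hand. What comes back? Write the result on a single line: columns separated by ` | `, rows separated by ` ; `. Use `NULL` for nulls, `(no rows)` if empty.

Sol | 0 ; Vik | 0

Scalar subquery: MIN(goals_for) over all matches rows = 0.
Keep rows where goals_for <= that value.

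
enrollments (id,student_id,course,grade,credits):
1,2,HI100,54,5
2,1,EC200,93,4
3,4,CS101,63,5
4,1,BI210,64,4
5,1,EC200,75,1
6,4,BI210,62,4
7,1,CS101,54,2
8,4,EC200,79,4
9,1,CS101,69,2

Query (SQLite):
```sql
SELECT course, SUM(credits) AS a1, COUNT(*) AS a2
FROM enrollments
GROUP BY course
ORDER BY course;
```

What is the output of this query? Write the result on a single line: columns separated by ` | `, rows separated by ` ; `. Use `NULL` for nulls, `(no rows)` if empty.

Group enrollments by course.
Per group compute: SUM(credits), COUNT(*).
  BI210: ids {4, 6} → SUM(credits)=8, COUNT(*)=2
  CS101: ids {3, 7, 9} → SUM(credits)=9, COUNT(*)=3
  EC200: ids {2, 5, 8} → SUM(credits)=9, COUNT(*)=3
  HI100: ids {1} → SUM(credits)=5, COUNT(*)=1

BI210 | 8 | 2 ; CS101 | 9 | 3 ; EC200 | 9 | 3 ; HI100 | 5 | 1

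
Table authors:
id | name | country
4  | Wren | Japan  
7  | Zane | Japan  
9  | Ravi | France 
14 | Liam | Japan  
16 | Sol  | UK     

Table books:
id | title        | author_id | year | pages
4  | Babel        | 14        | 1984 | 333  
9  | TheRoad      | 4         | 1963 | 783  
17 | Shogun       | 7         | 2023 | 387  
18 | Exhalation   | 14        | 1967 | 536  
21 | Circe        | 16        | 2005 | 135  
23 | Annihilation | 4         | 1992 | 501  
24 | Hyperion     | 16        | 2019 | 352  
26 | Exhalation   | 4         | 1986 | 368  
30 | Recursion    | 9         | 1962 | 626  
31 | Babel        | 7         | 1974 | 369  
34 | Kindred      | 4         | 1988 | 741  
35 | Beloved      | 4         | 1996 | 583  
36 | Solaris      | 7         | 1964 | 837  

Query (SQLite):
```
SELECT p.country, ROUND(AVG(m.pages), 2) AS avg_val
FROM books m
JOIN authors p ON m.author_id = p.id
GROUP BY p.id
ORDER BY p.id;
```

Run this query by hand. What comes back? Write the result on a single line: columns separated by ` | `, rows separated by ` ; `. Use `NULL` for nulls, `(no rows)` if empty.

Japan | 595.2 ; Japan | 531 ; France | 626 ; Japan | 434.5 ; UK | 243.5

Join each books row to its authors via author_id.
Group joined rows by authors.id; compute ROUND(AVG(m.pages), 2) per group.
  4: ids {9, 23, 26, 34, 35} → ROUND(AVG(m.pages), 2)=595.2
  7: ids {17, 31, 36} → ROUND(AVG(m.pages), 2)=531
  9: ids {30} → ROUND(AVG(m.pages), 2)=626
  14: ids {4, 18} → ROUND(AVG(m.pages), 2)=434.5
  16: ids {21, 24} → ROUND(AVG(m.pages), 2)=243.5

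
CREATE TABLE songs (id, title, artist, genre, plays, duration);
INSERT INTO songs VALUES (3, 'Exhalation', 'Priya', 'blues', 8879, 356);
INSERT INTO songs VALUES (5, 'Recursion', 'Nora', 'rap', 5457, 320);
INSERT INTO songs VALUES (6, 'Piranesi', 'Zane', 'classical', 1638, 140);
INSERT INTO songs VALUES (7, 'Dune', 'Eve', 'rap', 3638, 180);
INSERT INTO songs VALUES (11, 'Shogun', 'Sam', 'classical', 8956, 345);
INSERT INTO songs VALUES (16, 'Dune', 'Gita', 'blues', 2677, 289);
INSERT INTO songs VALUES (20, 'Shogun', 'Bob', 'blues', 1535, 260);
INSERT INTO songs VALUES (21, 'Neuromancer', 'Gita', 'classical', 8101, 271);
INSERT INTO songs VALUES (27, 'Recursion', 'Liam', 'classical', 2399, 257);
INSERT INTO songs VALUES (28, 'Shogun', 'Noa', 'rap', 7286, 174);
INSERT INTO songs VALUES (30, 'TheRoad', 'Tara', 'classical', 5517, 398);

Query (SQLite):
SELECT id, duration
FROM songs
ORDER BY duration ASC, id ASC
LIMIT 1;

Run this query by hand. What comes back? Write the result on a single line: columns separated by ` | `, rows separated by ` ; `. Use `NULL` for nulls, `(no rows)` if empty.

6 | 140

Sort by duration asc, tiebreak id asc: (140, id=6), (174, id=28), (180, id=7), (257, id=27) …. Take first 1.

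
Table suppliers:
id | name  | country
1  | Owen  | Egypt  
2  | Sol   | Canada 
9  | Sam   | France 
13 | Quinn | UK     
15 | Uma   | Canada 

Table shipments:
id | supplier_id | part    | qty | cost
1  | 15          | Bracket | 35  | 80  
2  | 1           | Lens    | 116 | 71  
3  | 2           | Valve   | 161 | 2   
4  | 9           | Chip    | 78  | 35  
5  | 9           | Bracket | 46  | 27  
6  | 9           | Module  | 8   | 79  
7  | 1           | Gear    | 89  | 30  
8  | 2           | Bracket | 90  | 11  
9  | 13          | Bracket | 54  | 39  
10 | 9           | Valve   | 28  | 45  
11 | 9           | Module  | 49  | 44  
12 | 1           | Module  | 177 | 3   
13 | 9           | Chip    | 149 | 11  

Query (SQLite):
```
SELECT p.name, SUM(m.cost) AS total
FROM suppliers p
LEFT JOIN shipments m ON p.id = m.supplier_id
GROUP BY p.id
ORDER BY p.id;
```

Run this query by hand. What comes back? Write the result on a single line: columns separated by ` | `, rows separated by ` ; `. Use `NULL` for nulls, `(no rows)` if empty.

LEFT JOIN keeps every suppliers row; unmatched ones get NULL for shipments columns.
Group by suppliers.id and compute SUM(m.cost). SUM over an all-NULL group is NULL.
  1: ids {2, 7, 12} → SUM(m.cost)=104
  2: ids {3, 8} → SUM(m.cost)=13
  9: ids {4, 5, 6, 10, 11, 13} → SUM(m.cost)=241
  13: ids {9} → SUM(m.cost)=39
  15: ids {1} → SUM(m.cost)=80

Owen | 104 ; Sol | 13 ; Sam | 241 ; Quinn | 39 ; Uma | 80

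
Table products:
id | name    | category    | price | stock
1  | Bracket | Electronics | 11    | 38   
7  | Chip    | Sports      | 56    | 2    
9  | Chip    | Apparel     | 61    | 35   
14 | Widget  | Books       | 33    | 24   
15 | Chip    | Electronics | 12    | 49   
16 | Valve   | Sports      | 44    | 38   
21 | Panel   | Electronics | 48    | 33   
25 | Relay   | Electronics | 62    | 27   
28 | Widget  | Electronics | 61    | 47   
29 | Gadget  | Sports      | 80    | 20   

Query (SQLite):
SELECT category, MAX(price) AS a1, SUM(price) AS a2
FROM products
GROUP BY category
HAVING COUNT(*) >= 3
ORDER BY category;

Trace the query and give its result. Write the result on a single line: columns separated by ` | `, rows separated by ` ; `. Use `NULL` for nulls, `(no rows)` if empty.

Group products by category.
Per group compute: MAX(price), SUM(price).
HAVING: drop groups with fewer than 3 rows.
  Apparel: ids {9} → MAX(price)=61, SUM(price)=61
  Books: ids {14} → MAX(price)=33, SUM(price)=33
  Electronics: ids {1, 15, 21, 25, 28} → MAX(price)=62, SUM(price)=194
  Sports: ids {7, 16, 29} → MAX(price)=80, SUM(price)=180

Electronics | 62 | 194 ; Sports | 80 | 180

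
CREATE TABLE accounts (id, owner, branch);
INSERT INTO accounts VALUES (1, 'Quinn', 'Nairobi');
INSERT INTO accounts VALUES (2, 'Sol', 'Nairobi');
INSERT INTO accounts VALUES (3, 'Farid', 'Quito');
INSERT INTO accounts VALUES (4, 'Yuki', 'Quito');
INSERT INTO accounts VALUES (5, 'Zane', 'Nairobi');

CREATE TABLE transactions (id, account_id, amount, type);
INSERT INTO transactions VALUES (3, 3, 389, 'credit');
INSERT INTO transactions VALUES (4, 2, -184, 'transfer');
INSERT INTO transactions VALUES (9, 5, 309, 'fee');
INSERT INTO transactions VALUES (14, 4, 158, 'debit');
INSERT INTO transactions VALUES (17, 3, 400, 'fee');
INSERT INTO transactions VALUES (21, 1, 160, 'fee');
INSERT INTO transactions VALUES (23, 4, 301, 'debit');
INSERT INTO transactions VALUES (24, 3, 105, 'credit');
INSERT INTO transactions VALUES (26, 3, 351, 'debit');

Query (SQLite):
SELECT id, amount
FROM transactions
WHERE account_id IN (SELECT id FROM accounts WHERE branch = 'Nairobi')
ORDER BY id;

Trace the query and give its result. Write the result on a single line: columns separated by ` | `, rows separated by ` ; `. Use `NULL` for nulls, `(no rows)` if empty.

4 | -184 ; 9 | 309 ; 21 | 160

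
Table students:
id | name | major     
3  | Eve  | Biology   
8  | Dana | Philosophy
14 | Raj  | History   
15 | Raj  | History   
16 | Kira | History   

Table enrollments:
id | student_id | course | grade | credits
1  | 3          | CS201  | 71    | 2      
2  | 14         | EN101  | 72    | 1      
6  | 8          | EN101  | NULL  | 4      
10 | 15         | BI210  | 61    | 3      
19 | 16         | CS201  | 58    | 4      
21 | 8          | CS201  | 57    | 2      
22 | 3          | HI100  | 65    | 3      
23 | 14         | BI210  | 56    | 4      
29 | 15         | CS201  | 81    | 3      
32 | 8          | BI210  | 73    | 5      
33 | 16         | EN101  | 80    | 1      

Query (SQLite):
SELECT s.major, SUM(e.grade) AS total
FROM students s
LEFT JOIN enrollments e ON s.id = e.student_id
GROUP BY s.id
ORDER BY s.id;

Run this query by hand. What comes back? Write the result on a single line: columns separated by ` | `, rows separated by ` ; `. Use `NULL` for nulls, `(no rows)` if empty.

Biology | 136 ; Philosophy | 130 ; History | 128 ; History | 142 ; History | 138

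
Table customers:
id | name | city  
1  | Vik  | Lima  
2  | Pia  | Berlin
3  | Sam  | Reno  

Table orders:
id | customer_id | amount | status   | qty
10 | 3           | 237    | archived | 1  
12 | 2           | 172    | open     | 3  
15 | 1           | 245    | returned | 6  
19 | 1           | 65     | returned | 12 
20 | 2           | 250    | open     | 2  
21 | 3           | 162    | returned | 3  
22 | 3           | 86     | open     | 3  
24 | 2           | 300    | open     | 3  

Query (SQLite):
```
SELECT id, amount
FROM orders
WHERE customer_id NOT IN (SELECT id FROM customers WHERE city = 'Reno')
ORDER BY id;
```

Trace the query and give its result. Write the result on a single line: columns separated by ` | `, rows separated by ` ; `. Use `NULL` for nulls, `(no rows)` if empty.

12 | 172 ; 15 | 245 ; 19 | 65 ; 20 | 250 ; 24 | 300

Inner query: customers.id where city = 'Reno'.
Outer: keep orders rows whose customer_id is not in that set.
Inner query → {3}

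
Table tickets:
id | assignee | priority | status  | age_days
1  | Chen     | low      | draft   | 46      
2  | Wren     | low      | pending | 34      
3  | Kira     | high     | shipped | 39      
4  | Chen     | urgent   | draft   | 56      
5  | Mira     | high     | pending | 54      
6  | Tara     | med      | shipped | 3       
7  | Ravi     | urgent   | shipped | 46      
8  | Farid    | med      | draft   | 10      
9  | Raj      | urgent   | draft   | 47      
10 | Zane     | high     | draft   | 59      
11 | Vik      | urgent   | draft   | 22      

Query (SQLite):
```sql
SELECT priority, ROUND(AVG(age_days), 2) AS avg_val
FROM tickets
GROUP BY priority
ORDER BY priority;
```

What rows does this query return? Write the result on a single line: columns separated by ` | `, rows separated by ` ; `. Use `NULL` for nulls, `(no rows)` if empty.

Partition tickets by priority; compute ROUND(AVG(age_days), 2) within each group.
  high: ids {3, 5, 10} → ROUND(AVG(age_days), 2)=50.67
  low: ids {1, 2} → ROUND(AVG(age_days), 2)=40
  med: ids {6, 8} → ROUND(AVG(age_days), 2)=6.5
  urgent: ids {4, 7, 9, 11} → ROUND(AVG(age_days), 2)=42.75

high | 50.67 ; low | 40 ; med | 6.5 ; urgent | 42.75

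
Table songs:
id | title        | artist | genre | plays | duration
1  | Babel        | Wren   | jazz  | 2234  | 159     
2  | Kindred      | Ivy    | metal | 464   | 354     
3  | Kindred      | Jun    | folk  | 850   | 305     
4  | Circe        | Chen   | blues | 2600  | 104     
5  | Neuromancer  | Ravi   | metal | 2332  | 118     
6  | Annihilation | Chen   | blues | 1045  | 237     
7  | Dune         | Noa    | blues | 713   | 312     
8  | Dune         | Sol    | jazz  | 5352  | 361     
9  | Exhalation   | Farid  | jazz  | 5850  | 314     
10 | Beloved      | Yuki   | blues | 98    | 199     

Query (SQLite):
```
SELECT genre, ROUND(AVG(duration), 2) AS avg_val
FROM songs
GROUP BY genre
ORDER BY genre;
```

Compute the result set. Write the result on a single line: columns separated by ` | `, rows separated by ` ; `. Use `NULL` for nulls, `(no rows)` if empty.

blues | 213 ; folk | 305 ; jazz | 278 ; metal | 236

Partition songs by genre; compute ROUND(AVG(duration), 2) within each group.
  blues: ids {4, 6, 7, 10} → ROUND(AVG(duration), 2)=213
  folk: ids {3} → ROUND(AVG(duration), 2)=305
  jazz: ids {1, 8, 9} → ROUND(AVG(duration), 2)=278
  metal: ids {2, 5} → ROUND(AVG(duration), 2)=236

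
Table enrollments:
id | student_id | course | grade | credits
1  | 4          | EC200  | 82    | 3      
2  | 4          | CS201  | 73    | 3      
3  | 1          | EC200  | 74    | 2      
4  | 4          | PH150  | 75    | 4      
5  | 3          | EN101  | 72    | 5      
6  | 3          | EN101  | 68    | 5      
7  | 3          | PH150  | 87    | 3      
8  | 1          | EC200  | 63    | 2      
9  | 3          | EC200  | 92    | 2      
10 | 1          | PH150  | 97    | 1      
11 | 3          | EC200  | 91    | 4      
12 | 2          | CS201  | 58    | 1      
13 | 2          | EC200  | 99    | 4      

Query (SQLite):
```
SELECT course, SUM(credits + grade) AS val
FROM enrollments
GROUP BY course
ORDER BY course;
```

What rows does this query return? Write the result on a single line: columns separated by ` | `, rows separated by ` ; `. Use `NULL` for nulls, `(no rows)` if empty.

For each row compute credits + grade.
Group by course; take SUM of the expression per group.
  CS201: ids {2, 12} → SUM(credits + grade)=135
  EC200: ids {1, 3, 8, 9, 11, 13} → SUM(credits + grade)=518
  EN101: ids {5, 6} → SUM(credits + grade)=150
  PH150: ids {4, 7, 10} → SUM(credits + grade)=267

CS201 | 135 ; EC200 | 518 ; EN101 | 150 ; PH150 | 267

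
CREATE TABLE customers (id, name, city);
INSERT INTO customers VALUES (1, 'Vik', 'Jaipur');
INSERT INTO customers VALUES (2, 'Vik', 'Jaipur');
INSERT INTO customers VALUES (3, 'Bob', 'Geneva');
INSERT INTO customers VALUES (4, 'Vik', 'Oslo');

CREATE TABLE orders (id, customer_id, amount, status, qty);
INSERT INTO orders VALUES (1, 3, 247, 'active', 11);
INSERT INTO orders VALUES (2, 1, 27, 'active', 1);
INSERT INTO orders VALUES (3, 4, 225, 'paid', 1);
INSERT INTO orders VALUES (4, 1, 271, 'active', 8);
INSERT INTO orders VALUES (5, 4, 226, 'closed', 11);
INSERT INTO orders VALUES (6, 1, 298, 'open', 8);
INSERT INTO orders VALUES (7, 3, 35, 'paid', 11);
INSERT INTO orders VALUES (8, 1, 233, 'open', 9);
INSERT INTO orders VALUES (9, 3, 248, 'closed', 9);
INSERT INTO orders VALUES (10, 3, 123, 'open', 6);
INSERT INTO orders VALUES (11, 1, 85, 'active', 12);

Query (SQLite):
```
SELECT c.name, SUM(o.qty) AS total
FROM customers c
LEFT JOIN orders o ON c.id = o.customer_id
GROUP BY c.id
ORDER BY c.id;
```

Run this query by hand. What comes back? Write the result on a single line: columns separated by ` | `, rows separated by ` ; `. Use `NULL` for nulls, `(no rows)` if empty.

LEFT JOIN keeps every customers row; unmatched ones get NULL for orders columns.
Group by customers.id and compute SUM(o.qty). SUM over an all-NULL group is NULL.
  1: ids {2, 4, 6, 8, 11} → SUM(o.qty)=38
  2: ids {—} → SUM(o.qty)=NULL
  3: ids {1, 7, 9, 10} → SUM(o.qty)=37
  4: ids {3, 5} → SUM(o.qty)=12

Vik | 38 ; Vik | NULL ; Bob | 37 ; Vik | 12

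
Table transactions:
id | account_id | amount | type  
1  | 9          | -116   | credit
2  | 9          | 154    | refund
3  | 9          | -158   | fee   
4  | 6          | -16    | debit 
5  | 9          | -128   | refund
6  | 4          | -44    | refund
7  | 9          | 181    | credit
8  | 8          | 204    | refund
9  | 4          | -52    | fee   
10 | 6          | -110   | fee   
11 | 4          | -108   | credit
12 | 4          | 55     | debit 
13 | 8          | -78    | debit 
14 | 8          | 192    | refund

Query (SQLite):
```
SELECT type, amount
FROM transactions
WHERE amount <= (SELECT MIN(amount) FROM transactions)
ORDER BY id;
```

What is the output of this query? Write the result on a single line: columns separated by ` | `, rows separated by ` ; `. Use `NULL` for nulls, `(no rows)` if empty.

Scalar subquery: MIN(amount) over all transactions rows = -158.
Keep rows where amount <= that value.

fee | -158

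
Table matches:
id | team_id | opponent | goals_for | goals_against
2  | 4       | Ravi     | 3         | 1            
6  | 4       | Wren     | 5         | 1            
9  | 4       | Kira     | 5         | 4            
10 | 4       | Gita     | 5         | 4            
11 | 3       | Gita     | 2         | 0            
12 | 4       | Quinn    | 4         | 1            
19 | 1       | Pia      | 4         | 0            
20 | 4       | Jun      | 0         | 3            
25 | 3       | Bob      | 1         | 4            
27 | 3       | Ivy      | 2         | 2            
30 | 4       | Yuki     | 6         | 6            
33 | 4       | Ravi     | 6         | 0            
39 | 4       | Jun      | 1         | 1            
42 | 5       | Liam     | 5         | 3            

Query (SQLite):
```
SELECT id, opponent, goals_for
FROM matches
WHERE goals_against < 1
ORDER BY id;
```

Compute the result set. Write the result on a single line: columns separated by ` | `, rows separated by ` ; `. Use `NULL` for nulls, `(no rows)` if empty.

11 | Gita | 2 ; 19 | Pia | 4 ; 33 | Ravi | 6

goals_against < 1: ids {11, 19, 33}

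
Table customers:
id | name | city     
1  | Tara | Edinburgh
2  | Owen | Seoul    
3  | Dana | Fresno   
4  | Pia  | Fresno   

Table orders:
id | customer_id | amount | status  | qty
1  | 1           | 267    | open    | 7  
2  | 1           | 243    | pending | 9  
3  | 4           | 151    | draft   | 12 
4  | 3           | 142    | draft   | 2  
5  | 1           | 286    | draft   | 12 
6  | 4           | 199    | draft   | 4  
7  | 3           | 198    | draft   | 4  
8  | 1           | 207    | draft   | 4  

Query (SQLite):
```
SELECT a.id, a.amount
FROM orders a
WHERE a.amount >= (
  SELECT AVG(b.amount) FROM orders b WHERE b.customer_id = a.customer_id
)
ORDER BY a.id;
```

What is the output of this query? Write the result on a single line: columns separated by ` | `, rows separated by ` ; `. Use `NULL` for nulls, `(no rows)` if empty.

For each orders row a, compute AVG(amount) over rows sharing a.customer_id.
Keep row a if a.amount >= that per-group AVG.
  customer_id=1: AVG(amount) = 250.75
  customer_id=3: AVG(amount) = 170.0
  customer_id=4: AVG(amount) = 175.0

1 | 267 ; 5 | 286 ; 6 | 199 ; 7 | 198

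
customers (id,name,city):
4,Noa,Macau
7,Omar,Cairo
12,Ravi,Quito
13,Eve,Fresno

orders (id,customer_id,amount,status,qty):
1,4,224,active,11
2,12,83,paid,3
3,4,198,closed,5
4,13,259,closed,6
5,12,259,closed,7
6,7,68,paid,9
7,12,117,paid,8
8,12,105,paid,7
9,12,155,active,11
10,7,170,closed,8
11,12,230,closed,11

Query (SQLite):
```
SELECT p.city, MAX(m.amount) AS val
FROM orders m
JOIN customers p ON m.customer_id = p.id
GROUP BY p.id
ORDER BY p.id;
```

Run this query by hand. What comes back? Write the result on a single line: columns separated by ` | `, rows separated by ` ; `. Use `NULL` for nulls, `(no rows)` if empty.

Join each orders row to its customers via customer_id.
Group joined rows by customers.id; compute MAX(m.amount) per group.
  4: ids {1, 3} → MAX(m.amount)=224
  7: ids {6, 10} → MAX(m.amount)=170
  12: ids {2, 5, 7, 8, 9, 11} → MAX(m.amount)=259
  13: ids {4} → MAX(m.amount)=259

Macau | 224 ; Cairo | 170 ; Quito | 259 ; Fresno | 259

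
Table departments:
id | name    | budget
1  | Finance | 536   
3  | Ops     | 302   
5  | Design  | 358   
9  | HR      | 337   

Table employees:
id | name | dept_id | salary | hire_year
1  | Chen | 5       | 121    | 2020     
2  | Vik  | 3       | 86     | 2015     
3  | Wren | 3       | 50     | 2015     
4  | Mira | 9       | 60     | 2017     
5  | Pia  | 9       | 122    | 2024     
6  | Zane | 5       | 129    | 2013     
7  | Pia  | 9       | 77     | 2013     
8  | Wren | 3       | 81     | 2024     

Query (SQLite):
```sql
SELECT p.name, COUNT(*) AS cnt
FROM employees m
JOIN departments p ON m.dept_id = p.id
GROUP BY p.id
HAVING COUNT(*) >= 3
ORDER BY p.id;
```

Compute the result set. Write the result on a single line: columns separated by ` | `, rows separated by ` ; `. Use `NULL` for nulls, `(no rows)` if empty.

Ops | 3 ; HR | 3

Join each employees row to its departments via dept_id.
Group joined rows by departments.id; compute COUNT(*) per group.
HAVING: keep groups with count ≥ 3.
  3: ids {2, 3, 8} → COUNT(*)=3
  5: ids {1, 6} → COUNT(*)=2
  9: ids {4, 5, 7} → COUNT(*)=3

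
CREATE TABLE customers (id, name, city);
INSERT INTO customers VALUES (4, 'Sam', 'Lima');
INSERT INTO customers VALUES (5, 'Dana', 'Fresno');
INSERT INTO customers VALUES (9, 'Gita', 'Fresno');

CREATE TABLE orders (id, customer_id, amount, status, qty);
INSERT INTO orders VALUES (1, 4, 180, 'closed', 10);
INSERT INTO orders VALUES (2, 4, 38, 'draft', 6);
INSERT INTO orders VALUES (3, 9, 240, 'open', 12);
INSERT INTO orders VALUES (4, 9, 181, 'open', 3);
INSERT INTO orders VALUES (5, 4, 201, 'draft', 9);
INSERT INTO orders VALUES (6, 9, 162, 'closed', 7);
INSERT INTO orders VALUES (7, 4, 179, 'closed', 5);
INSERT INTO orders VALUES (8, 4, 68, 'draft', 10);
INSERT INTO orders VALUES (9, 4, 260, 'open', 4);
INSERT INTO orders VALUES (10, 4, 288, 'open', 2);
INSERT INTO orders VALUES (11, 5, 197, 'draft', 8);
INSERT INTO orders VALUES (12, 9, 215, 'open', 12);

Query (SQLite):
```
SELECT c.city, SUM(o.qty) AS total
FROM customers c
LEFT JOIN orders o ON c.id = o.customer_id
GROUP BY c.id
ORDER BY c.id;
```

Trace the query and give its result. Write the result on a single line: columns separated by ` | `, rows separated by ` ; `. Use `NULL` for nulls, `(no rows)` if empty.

LEFT JOIN keeps every customers row; unmatched ones get NULL for orders columns.
Group by customers.id and compute SUM(o.qty). SUM over an all-NULL group is NULL.
  4: ids {1, 2, 5, 7, 8, 9, 10} → SUM(o.qty)=46
  5: ids {11} → SUM(o.qty)=8
  9: ids {3, 4, 6, 12} → SUM(o.qty)=34

Lima | 46 ; Fresno | 8 ; Fresno | 34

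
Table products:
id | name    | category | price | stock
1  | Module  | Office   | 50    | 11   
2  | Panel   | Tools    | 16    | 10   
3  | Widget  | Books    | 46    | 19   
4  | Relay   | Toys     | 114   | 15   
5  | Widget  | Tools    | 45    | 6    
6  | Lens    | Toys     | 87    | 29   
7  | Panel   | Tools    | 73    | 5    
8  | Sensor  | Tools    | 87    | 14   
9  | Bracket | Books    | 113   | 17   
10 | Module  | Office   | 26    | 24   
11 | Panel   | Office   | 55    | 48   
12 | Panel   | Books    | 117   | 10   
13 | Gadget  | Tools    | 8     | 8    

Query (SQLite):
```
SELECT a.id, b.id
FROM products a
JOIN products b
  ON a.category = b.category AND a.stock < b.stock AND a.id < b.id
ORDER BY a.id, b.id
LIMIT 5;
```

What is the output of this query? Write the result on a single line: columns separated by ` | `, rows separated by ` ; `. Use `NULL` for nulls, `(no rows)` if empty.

1 | 10 ; 1 | 11 ; 2 | 8 ; 4 | 6 ; 5 | 8

Pairs (a,b) with same category, a.stock < b.stock, a.id < b.id.
category groups: Books:{3,9,12} Office:{1,10,11} Tools:{2,5,7,8,13} Toys:{4,6}
Ordered by (a.id, b.id); first 5.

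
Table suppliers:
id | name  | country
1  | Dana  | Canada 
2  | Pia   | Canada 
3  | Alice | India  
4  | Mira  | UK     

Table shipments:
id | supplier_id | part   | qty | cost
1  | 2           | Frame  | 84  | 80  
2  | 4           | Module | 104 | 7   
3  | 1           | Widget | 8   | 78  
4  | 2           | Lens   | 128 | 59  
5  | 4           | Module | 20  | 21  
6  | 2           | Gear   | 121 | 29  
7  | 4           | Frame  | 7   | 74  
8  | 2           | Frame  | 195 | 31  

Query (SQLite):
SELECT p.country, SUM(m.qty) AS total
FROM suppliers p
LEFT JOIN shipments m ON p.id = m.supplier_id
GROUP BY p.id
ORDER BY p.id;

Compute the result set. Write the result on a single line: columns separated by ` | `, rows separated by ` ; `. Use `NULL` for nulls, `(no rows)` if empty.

LEFT JOIN keeps every suppliers row; unmatched ones get NULL for shipments columns.
Group by suppliers.id and compute SUM(m.qty). SUM over an all-NULL group is NULL.
  1: ids {3} → SUM(m.qty)=8
  2: ids {1, 4, 6, 8} → SUM(m.qty)=528
  3: ids {—} → SUM(m.qty)=NULL
  4: ids {2, 5, 7} → SUM(m.qty)=131

Canada | 8 ; Canada | 528 ; India | NULL ; UK | 131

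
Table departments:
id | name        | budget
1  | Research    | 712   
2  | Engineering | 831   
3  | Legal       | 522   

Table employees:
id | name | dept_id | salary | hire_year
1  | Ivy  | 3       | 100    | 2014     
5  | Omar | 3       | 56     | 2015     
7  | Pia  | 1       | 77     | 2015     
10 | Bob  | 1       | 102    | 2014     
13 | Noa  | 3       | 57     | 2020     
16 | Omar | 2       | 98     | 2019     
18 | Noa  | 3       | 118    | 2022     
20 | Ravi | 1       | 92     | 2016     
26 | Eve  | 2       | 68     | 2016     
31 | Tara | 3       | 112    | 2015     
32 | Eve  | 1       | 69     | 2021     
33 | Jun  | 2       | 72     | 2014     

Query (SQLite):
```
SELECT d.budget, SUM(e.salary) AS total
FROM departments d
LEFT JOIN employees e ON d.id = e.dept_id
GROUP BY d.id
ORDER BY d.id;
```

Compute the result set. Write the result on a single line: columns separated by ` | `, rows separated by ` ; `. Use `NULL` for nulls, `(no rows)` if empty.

712 | 340 ; 831 | 238 ; 522 | 443

LEFT JOIN keeps every departments row; unmatched ones get NULL for employees columns.
Group by departments.id and compute SUM(e.salary). SUM over an all-NULL group is NULL.
  1: ids {7, 10, 20, 32} → SUM(e.salary)=340
  2: ids {16, 26, 33} → SUM(e.salary)=238
  3: ids {1, 5, 13, 18, 31} → SUM(e.salary)=443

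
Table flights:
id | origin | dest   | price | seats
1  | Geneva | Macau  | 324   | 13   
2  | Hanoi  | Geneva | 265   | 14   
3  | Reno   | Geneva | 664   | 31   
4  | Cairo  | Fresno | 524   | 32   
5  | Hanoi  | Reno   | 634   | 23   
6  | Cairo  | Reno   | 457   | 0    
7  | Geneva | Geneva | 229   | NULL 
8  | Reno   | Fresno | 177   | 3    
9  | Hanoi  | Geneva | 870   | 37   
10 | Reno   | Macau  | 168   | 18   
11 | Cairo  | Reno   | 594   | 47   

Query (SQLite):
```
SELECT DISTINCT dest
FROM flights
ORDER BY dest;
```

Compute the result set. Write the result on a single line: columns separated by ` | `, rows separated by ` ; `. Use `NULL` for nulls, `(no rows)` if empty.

Fresno ; Geneva ; Macau ; Reno

Collect distinct dest values from flights.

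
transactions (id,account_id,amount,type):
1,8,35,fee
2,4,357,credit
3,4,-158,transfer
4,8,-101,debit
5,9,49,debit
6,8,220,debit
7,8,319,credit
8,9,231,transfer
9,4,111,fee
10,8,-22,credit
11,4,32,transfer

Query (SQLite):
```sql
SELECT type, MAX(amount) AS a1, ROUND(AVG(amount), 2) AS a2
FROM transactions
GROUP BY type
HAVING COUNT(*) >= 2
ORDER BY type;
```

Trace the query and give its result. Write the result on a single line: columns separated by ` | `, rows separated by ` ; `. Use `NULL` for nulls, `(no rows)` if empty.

Group transactions by type.
Per group compute: MAX(amount), ROUND(AVG(amount), 2).
HAVING: drop groups with fewer than 2 rows.
  credit: ids {2, 7, 10} → MAX(amount)=357, ROUND(AVG(amount), 2)=218
  debit: ids {4, 5, 6} → MAX(amount)=220, ROUND(AVG(amount), 2)=56
  fee: ids {1, 9} → MAX(amount)=111, ROUND(AVG(amount), 2)=73
  transfer: ids {3, 8, 11} → MAX(amount)=231, ROUND(AVG(amount), 2)=35

credit | 357 | 218 ; debit | 220 | 56 ; fee | 111 | 73 ; transfer | 231 | 35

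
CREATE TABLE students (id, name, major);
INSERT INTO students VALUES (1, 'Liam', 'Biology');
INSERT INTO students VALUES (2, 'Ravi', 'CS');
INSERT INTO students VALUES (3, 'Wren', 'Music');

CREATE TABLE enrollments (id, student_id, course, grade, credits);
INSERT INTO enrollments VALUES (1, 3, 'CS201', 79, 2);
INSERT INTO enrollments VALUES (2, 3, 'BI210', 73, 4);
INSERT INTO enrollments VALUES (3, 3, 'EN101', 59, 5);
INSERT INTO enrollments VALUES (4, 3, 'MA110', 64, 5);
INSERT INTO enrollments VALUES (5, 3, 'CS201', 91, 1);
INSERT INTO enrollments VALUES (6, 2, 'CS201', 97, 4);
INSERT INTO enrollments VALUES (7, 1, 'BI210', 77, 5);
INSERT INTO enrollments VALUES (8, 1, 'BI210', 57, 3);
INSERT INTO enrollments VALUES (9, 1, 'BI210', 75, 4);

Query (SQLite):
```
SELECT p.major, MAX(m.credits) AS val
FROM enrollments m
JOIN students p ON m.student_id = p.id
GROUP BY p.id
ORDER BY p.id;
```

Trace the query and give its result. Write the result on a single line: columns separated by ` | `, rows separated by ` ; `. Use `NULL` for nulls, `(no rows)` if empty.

Biology | 5 ; CS | 4 ; Music | 5

Join each enrollments row to its students via student_id.
Group joined rows by students.id; compute MAX(m.credits) per group.
  1: ids {7, 8, 9} → MAX(m.credits)=5
  2: ids {6} → MAX(m.credits)=4
  3: ids {1, 2, 3, 4, 5} → MAX(m.credits)=5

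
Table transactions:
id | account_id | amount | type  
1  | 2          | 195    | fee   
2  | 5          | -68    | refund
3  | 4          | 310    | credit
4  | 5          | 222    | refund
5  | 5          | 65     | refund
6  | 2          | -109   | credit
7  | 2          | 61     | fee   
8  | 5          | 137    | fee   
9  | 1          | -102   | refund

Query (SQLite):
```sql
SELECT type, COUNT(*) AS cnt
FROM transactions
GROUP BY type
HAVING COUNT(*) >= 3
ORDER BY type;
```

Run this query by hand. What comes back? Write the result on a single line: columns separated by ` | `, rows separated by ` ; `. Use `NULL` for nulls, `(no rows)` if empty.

Partition transactions by type; compute COUNT(*) within each group.
HAVING: keep groups with count ≥ 3.
  credit: ids {3, 6} → COUNT(*)=2
  fee: ids {1, 7, 8} → COUNT(*)=3
  refund: ids {2, 4, 5, 9} → COUNT(*)=4

fee | 3 ; refund | 4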